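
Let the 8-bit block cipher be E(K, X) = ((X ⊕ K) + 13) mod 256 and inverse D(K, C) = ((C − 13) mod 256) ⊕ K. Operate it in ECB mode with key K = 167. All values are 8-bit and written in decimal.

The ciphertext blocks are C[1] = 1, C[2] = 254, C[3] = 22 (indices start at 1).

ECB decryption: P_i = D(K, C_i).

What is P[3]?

P[3] = 174

P[3]: D(K, 22) = 174.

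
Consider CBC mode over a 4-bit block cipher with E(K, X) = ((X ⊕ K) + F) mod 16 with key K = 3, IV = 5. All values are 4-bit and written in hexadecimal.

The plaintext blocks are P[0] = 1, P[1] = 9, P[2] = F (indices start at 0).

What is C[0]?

CBC encryption: C_i = E(K, P_i ⊕ C_{i−1}), with C_{−1} = IV.
C[0]: P[0] ⊕ 5 = 4; E(K, 4) = 6.

C[0] = 6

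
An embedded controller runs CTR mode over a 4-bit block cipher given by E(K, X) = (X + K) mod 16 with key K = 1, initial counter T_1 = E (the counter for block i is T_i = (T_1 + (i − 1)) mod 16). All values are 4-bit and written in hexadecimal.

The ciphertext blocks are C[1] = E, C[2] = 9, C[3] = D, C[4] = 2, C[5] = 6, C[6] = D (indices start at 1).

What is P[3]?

CTR decryption: S_i = E(K, T_i) where T_i is the counter for block i; P_i = C_i ⊕ S_i.
P[3]: T = 0, S = E(K, T) = 1; D ⊕ 1 = C.

P[3] = C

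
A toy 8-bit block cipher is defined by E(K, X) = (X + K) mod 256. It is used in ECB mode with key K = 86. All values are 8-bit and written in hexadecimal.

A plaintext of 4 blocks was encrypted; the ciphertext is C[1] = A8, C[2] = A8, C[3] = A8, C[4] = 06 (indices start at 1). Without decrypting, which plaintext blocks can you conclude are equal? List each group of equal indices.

ECB encrypts each block independently with the same key, so equal ciphertext blocks imply equal plaintext blocks.
C[1] = C[2] = C[3] = A8, so P[1] = P[2] = P[3].

P[1] = P[2] = P[3]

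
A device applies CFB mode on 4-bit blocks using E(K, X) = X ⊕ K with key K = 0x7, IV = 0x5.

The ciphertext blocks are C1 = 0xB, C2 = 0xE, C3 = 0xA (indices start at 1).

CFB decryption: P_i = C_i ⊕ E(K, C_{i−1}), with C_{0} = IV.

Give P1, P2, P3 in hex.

P1 = 0x9, P2 = 0x2, P3 = 0x3

P1: E(K, 0x5) = 0x2; 0xB ⊕ 0x2 = 0x9.
P2: E(K, 0xB) = 0xC; 0xE ⊕ 0xC = 0x2.
P3: E(K, 0xE) = 0x9; 0xA ⊕ 0x9 = 0x3.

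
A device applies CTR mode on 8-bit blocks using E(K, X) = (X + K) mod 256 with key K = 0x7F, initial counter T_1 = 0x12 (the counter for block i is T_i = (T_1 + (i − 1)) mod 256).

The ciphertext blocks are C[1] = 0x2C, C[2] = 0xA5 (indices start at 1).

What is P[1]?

CTR decryption: S_i = E(K, T_i) where T_i is the counter for block i; P_i = C_i ⊕ S_i.
P[1]: T = 0x12, S = E(K, T) = 0x91; 0x2C ⊕ 0x91 = 0xBD.

P[1] = 0xBD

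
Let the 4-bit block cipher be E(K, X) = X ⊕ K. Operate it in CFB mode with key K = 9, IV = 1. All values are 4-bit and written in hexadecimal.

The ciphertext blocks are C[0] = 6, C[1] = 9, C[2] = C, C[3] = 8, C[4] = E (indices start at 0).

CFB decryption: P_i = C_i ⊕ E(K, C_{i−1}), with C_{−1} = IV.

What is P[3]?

P[3] = D

P[3]: E(K, C) = 5; 8 ⊕ 5 = D.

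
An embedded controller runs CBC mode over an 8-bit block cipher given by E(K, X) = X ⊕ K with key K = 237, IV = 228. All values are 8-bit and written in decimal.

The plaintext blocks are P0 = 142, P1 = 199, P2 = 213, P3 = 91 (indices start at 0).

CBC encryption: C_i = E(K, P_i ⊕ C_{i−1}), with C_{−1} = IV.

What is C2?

C2 = 149

C0: P0 ⊕ 228 = 106; E(K, 106) = 135.
C1: P1 ⊕ 135 = 64; E(K, 64) = 173.
C2: P2 ⊕ 173 = 120; E(K, 120) = 149.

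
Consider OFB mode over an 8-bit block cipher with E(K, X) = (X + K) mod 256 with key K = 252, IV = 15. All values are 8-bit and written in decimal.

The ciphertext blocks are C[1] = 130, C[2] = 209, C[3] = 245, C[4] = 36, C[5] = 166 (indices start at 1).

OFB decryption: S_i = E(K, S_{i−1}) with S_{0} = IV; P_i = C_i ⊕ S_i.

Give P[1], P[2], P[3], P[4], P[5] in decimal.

P[1] = 137, P[2] = 214, P[3] = 246, P[4] = 219, P[5] = 93

P[1]: S = E(K, 15) = 11; 130 ⊕ 11 = 137.
P[2]: S = E(K, 11) = 7; 209 ⊕ 7 = 214.
P[3]: S = E(K, 7) = 3; 245 ⊕ 3 = 246.
P[4]: S = E(K, 3) = 255; 36 ⊕ 255 = 219.
P[5]: S = E(K, 255) = 251; 166 ⊕ 251 = 93.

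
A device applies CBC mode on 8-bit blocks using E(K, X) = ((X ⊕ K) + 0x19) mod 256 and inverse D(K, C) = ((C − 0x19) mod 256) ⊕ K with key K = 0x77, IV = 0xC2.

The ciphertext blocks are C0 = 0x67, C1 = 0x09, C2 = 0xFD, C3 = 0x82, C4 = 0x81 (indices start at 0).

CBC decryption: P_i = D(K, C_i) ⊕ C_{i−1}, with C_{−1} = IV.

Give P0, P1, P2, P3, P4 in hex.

P0: D(K, 0x67) = 0x39; 0x39 ⊕ 0xC2 = 0xFB.
P1: D(K, 0x09) = 0x87; 0x87 ⊕ 0x67 = 0xE0.
P2: D(K, 0xFD) = 0x93; 0x93 ⊕ 0x09 = 0x9A.
P3: D(K, 0x82) = 0x1E; 0x1E ⊕ 0xFD = 0xE3.
P4: D(K, 0x81) = 0x1F; 0x1F ⊕ 0x82 = 0x9D.

P0 = 0xFB, P1 = 0xE0, P2 = 0x9A, P3 = 0xE3, P4 = 0x9D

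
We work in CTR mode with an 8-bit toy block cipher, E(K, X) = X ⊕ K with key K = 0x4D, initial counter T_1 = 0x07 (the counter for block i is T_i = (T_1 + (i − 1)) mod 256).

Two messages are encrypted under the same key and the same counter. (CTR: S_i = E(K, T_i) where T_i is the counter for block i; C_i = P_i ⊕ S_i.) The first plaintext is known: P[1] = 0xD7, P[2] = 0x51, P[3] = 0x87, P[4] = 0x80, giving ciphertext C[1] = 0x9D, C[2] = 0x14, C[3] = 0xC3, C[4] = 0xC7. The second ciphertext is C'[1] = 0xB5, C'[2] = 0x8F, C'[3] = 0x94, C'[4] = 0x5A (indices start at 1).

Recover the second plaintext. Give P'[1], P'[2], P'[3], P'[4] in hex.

In CTR with a reused counter, both messages share the same keystream S_i, so C_i ⊕ C'_i = P_i ⊕ P'_i and thus P'_i = P_i ⊕ C_i ⊕ C'_i.
P'[1]: 0xD7 ⊕ 0x9D ⊕ 0xB5 = 0xFF.
P'[2]: 0x51 ⊕ 0x14 ⊕ 0x8F = 0xCA.
P'[3]: 0x87 ⊕ 0xC3 ⊕ 0x94 = 0xD0.
P'[4]: 0x80 ⊕ 0xC7 ⊕ 0x5A = 0x1D.

P'[1] = 0xFF, P'[2] = 0xCA, P'[3] = 0xD0, P'[4] = 0x1D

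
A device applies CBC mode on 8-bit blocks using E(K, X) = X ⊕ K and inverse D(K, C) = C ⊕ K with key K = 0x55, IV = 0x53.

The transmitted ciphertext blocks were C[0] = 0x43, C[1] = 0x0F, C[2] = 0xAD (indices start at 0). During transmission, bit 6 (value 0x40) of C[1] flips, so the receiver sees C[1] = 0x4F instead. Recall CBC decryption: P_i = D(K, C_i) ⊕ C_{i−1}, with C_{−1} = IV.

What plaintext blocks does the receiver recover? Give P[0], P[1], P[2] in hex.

P[0] = 0x45, P[1] = 0x59, P[2] = 0xB7

Only C[1] changed, to 0x4F. In CBC, a change in C_i garbles P_i and flips the same bit in P_{i+1}. Decrypting the received ciphertext:
P[0]: D(K, 0x43) = 0x16; 0x16 ⊕ 0x53 = 0x45.
P[1]: D(K, 0x4F) = 0x1A; 0x1A ⊕ 0x43 = 0x59.
P[2]: D(K, 0xAD) = 0xF8; 0xF8 ⊕ 0x4F = 0xB7.
Blocks that differ from the original plaintext: P[1], P[2].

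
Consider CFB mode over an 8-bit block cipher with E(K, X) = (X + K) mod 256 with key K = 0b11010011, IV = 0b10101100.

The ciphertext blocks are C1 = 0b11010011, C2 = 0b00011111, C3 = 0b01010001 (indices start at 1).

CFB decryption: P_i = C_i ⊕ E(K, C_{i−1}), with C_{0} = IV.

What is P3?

P3 = 0b10100011

P3: E(K, 0b00011111) = 0b11110010; 0b01010001 ⊕ 0b11110010 = 0b10100011.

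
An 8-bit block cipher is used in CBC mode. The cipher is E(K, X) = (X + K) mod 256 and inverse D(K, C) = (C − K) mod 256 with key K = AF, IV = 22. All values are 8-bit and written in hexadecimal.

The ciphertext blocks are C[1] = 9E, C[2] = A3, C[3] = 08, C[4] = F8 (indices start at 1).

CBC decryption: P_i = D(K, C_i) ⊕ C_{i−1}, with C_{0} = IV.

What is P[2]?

P[2] = 6A

P[2]: D(K, A3) = F4; F4 ⊕ 9E = 6A.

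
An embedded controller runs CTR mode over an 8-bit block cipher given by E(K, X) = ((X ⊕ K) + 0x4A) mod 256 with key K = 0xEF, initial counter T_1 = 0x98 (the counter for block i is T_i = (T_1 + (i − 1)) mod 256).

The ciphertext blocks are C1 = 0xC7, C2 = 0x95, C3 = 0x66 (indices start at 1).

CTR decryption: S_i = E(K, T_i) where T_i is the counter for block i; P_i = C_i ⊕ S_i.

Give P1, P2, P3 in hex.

P1 = 0x06, P2 = 0x55, P3 = 0xD9

P1: T = 0x98, S = E(K, T) = 0xC1; 0xC7 ⊕ 0xC1 = 0x06.
P2: T = 0x99, S = E(K, T) = 0xC0; 0x95 ⊕ 0xC0 = 0x55.
P3: T = 0x9A, S = E(K, T) = 0xBF; 0x66 ⊕ 0xBF = 0xD9.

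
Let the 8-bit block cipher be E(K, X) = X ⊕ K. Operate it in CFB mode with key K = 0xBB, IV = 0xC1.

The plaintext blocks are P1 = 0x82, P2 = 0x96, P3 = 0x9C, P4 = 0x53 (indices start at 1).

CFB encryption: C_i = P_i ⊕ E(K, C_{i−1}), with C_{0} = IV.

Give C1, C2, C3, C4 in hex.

C1: E(K, 0xC1) = 0x7A; 0x82 ⊕ 0x7A = 0xF8.
C2: E(K, 0xF8) = 0x43; 0x96 ⊕ 0x43 = 0xD5.
C3: E(K, 0xD5) = 0x6E; 0x9C ⊕ 0x6E = 0xF2.
C4: E(K, 0xF2) = 0x49; 0x53 ⊕ 0x49 = 0x1A.

C1 = 0xF8, C2 = 0xD5, C3 = 0xF2, C4 = 0x1A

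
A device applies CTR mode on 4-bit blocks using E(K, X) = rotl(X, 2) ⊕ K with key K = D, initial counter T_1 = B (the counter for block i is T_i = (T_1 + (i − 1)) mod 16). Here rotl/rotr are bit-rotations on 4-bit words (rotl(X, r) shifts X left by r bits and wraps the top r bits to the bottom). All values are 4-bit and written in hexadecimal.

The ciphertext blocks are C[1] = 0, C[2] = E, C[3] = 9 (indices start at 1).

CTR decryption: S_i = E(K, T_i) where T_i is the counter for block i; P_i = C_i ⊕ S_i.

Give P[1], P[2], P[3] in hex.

P[1] = 3, P[2] = 0, P[3] = 3

P[1]: T = B, S = E(K, T) = 3; 0 ⊕ 3 = 3.
P[2]: T = C, S = E(K, T) = E; E ⊕ E = 0.
P[3]: T = D, S = E(K, T) = A; 9 ⊕ A = 3.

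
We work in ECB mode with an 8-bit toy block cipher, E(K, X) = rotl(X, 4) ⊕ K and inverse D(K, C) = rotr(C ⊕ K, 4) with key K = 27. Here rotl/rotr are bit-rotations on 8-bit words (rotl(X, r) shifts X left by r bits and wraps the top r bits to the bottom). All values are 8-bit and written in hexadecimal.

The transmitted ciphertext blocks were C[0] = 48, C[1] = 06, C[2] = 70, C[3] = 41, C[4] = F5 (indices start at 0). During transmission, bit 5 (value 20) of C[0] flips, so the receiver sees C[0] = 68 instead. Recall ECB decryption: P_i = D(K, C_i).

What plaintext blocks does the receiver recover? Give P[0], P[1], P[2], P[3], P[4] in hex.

Only C[0] changed, to 68. In ECB, a change in C_i affects only P_i. Decrypting the received ciphertext:
P[0]: D(K, 68) = F4.
P[1]: D(K, 06) = 12.
P[2]: D(K, 70) = 75.
P[3]: D(K, 41) = 66.
P[4]: D(K, F5) = 2D.
Blocks that differ from the original plaintext: P[0].

P[0] = F4, P[1] = 12, P[2] = 75, P[3] = 66, P[4] = 2D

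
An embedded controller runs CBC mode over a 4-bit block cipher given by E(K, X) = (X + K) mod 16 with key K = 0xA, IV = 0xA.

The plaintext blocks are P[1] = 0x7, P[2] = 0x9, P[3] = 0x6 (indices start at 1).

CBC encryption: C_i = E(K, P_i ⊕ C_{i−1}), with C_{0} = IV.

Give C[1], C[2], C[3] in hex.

C[1]: P[1] ⊕ 0xA = 0xD; E(K, 0xD) = 0x7.
C[2]: P[2] ⊕ 0x7 = 0xE; E(K, 0xE) = 0x8.
C[3]: P[3] ⊕ 0x8 = 0xE; E(K, 0xE) = 0x8.

C[1] = 0x7, C[2] = 0x8, C[3] = 0x8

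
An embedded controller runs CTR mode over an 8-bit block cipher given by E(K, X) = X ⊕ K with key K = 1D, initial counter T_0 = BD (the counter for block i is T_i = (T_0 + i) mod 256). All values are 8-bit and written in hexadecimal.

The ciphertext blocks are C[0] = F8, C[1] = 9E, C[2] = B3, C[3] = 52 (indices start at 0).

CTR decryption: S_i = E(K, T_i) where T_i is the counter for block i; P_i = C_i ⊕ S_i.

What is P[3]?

P[3] = 8F

P[3]: T = C0, S = E(K, T) = DD; 52 ⊕ DD = 8F.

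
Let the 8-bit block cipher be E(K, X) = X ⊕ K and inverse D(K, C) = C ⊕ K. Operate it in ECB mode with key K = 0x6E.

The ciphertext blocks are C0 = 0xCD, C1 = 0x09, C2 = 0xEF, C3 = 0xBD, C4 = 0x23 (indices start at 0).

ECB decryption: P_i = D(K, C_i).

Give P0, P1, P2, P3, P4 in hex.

P0: D(K, 0xCD) = 0xA3.
P1: D(K, 0x09) = 0x67.
P2: D(K, 0xEF) = 0x81.
P3: D(K, 0xBD) = 0xD3.
P4: D(K, 0x23) = 0x4D.

P0 = 0xA3, P1 = 0x67, P2 = 0x81, P3 = 0xD3, P4 = 0x4D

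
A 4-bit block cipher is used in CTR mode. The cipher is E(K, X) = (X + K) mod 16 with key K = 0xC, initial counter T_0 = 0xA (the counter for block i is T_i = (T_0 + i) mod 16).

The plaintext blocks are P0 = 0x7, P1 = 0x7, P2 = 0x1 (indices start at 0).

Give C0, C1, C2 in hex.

CTR encryption: S_i = E(K, T_i) where T_i is the counter for block i; C_i = P_i ⊕ S_i.
C0: T = 0xA, S = E(K, T) = 0x6; 0x7 ⊕ 0x6 = 0x1.
C1: T = 0xB, S = E(K, T) = 0x7; 0x7 ⊕ 0x7 = 0x0.
C2: T = 0xC, S = E(K, T) = 0x8; 0x1 ⊕ 0x8 = 0x9.

C0 = 0x1, C1 = 0x0, C2 = 0x9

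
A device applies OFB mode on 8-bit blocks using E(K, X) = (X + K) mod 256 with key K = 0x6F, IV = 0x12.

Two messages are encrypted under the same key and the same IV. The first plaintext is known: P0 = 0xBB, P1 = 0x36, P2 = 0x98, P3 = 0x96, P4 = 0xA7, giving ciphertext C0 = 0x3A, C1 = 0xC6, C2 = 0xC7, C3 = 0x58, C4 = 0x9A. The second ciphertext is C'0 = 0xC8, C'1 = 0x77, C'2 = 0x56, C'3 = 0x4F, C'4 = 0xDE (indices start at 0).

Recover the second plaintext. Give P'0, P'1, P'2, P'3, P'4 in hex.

P'0 = 0x49, P'1 = 0x87, P'2 = 0x09, P'3 = 0x81, P'4 = 0xE3

In OFB with a reused IV, both messages share the same keystream S_i, so C_i ⊕ C'_i = P_i ⊕ P'_i and thus P'_i = P_i ⊕ C_i ⊕ C'_i.
P'0: 0xBB ⊕ 0x3A ⊕ 0xC8 = 0x49.
P'1: 0x36 ⊕ 0xC6 ⊕ 0x77 = 0x87.
P'2: 0x98 ⊕ 0xC7 ⊕ 0x56 = 0x09.
P'3: 0x96 ⊕ 0x58 ⊕ 0x4F = 0x81.
P'4: 0xA7 ⊕ 0x9A ⊕ 0xDE = 0xE3.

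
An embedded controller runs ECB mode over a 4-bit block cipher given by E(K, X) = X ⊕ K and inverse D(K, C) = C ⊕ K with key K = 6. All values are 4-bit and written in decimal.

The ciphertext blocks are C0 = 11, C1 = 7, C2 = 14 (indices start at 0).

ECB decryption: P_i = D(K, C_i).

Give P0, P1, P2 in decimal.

P0 = 13, P1 = 1, P2 = 8

P0: D(K, 11) = 13.
P1: D(K, 7) = 1.
P2: D(K, 14) = 8.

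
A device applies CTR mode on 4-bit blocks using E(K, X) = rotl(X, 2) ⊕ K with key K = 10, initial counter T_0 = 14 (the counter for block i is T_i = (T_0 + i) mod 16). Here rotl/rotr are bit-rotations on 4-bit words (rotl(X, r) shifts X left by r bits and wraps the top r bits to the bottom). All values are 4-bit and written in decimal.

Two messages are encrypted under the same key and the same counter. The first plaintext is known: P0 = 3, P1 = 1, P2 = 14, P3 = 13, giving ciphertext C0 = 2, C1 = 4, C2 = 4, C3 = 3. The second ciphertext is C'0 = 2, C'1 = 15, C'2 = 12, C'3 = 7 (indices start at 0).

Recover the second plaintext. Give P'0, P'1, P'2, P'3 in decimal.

In CTR with a reused counter, both messages share the same keystream S_i, so C_i ⊕ C'_i = P_i ⊕ P'_i and thus P'_i = P_i ⊕ C_i ⊕ C'_i.
P'0: 3 ⊕ 2 ⊕ 2 = 3.
P'1: 1 ⊕ 4 ⊕ 15 = 10.
P'2: 14 ⊕ 4 ⊕ 12 = 6.
P'3: 13 ⊕ 3 ⊕ 7 = 9.

P'0 = 3, P'1 = 10, P'2 = 6, P'3 = 9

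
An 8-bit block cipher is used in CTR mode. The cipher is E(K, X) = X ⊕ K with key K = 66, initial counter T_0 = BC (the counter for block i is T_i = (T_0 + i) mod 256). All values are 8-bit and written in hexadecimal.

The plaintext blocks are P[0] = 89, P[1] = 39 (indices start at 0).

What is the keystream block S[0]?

DA

CTR encryption: S_i = E(K, T_i) where T_i is the counter for block i; C_i = P_i ⊕ S_i.
C[0]: T = BC, S = E(K, T) = DA; 89 ⊕ DA = 53.
So S[0] = DA.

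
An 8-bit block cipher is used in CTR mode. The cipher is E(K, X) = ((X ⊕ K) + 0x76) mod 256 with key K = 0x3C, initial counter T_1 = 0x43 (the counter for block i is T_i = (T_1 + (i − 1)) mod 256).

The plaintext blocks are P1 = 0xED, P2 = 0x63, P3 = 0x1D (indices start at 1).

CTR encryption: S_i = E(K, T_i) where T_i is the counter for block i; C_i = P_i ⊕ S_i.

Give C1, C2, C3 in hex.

C1: T = 0x43, S = E(K, T) = 0xF5; 0xED ⊕ 0xF5 = 0x18.
C2: T = 0x44, S = E(K, T) = 0xEE; 0x63 ⊕ 0xEE = 0x8D.
C3: T = 0x45, S = E(K, T) = 0xEF; 0x1D ⊕ 0xEF = 0xF2.

C1 = 0x18, C2 = 0x8D, C3 = 0xF2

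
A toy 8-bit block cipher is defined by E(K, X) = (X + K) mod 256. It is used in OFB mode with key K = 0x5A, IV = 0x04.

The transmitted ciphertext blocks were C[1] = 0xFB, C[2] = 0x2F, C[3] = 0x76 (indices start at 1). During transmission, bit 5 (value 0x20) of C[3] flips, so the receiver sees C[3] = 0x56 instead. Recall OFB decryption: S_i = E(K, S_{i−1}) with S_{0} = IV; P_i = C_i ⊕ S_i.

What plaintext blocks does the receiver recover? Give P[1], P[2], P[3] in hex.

P[1] = 0xA5, P[2] = 0x97, P[3] = 0x44

Only C[3] changed, to 0x56. In OFB, a change in C_i flips the same bit in P_i only; the keystream is unaffected. Decrypting the received ciphertext:
P[1]: S = E(K, 0x04) = 0x5E; 0xFB ⊕ 0x5E = 0xA5.
P[2]: S = E(K, 0x5E) = 0xB8; 0x2F ⊕ 0xB8 = 0x97.
P[3]: S = E(K, 0xB8) = 0x12; 0x56 ⊕ 0x12 = 0x44.
Blocks that differ from the original plaintext: P[3].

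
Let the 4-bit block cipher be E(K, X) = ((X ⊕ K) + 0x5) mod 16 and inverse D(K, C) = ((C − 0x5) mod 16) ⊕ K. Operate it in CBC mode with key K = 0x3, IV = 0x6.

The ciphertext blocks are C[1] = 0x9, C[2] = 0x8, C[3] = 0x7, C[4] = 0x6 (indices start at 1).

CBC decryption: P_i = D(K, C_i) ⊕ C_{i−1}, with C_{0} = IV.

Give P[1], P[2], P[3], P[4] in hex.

P[1]: D(K, 0x9) = 0x7; 0x7 ⊕ 0x6 = 0x1.
P[2]: D(K, 0x8) = 0x0; 0x0 ⊕ 0x9 = 0x9.
P[3]: D(K, 0x7) = 0x1; 0x1 ⊕ 0x8 = 0x9.
P[4]: D(K, 0x6) = 0x2; 0x2 ⊕ 0x7 = 0x5.

P[1] = 0x1, P[2] = 0x9, P[3] = 0x9, P[4] = 0x5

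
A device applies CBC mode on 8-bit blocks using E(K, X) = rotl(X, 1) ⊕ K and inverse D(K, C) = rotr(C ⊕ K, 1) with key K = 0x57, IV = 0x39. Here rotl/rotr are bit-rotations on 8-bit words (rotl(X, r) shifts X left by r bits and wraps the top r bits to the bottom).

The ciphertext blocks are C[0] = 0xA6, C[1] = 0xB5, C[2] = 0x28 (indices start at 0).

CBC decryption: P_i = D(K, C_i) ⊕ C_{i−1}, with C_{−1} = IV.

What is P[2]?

P[2] = 0x0A

P[2]: D(K, 0x28) = 0xBF; 0xBF ⊕ 0xB5 = 0x0A.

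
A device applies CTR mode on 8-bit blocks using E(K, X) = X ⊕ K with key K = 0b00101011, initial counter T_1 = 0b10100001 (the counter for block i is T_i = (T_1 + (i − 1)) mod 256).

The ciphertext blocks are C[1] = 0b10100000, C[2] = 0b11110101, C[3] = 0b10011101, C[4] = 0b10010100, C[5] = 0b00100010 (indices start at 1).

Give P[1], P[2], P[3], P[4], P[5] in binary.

CTR decryption: S_i = E(K, T_i) where T_i is the counter for block i; P_i = C_i ⊕ S_i.
P[1]: T = 0b10100001, S = E(K, T) = 0b10001010; 0b10100000 ⊕ 0b10001010 = 0b00101010.
P[2]: T = 0b10100010, S = E(K, T) = 0b10001001; 0b11110101 ⊕ 0b10001001 = 0b01111100.
P[3]: T = 0b10100011, S = E(K, T) = 0b10001000; 0b10011101 ⊕ 0b10001000 = 0b00010101.
P[4]: T = 0b10100100, S = E(K, T) = 0b10001111; 0b10010100 ⊕ 0b10001111 = 0b00011011.
P[5]: T = 0b10100101, S = E(K, T) = 0b10001110; 0b00100010 ⊕ 0b10001110 = 0b10101100.

P[1] = 0b00101010, P[2] = 0b01111100, P[3] = 0b00010101, P[4] = 0b00011011, P[5] = 0b10101100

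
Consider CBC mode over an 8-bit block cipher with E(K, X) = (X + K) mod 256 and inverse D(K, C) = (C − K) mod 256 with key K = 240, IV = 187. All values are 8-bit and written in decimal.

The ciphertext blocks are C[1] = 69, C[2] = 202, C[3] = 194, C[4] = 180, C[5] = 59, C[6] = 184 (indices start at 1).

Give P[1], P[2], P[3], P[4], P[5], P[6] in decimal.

CBC decryption: P_i = D(K, C_i) ⊕ C_{i−1}, with C_{0} = IV.
P[1]: D(K, 69) = 85; 85 ⊕ 187 = 238.
P[2]: D(K, 202) = 218; 218 ⊕ 69 = 159.
P[3]: D(K, 194) = 210; 210 ⊕ 202 = 24.
P[4]: D(K, 180) = 196; 196 ⊕ 194 = 6.
P[5]: D(K, 59) = 75; 75 ⊕ 180 = 255.
P[6]: D(K, 184) = 200; 200 ⊕ 59 = 243.

P[1] = 238, P[2] = 159, P[3] = 24, P[4] = 6, P[5] = 255, P[6] = 243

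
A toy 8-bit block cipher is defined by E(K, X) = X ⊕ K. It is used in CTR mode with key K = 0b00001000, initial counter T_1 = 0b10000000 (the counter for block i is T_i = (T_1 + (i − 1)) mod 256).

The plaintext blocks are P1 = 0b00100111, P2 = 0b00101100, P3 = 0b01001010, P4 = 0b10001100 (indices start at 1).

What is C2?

C2 = 0b10100101

CTR encryption: S_i = E(K, T_i) where T_i is the counter for block i; C_i = P_i ⊕ S_i.
C1: T = 0b10000000, S = E(K, T) = 0b10001000; 0b00100111 ⊕ 0b10001000 = 0b10101111.
C2: T = 0b10000001, S = E(K, T) = 0b10001001; 0b00101100 ⊕ 0b10001001 = 0b10100101.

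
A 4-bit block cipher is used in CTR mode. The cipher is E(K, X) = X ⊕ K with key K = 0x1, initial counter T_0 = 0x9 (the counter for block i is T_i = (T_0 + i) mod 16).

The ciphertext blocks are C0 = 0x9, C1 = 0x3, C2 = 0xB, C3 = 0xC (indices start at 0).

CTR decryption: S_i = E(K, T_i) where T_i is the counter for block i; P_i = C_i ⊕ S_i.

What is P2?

P2 = 0x1

P2: T = 0xB, S = E(K, T) = 0xA; 0xB ⊕ 0xA = 0x1.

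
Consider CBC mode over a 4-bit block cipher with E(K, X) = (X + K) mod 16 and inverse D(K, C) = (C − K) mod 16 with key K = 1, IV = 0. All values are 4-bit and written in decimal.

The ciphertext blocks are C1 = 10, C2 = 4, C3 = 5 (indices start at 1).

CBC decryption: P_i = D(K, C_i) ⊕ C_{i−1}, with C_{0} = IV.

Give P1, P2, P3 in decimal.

P1: D(K, 10) = 9; 9 ⊕ 0 = 9.
P2: D(K, 4) = 3; 3 ⊕ 10 = 9.
P3: D(K, 5) = 4; 4 ⊕ 4 = 0.

P1 = 9, P2 = 9, P3 = 0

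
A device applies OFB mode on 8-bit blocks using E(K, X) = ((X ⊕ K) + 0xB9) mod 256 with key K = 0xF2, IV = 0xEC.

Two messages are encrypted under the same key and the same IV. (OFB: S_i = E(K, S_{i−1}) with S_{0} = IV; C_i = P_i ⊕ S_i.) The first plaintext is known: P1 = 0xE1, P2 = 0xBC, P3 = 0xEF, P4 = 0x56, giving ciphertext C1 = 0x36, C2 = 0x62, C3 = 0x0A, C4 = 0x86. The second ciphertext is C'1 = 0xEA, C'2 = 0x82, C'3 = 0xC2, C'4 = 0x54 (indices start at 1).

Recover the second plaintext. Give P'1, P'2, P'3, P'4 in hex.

In OFB with a reused IV, both messages share the same keystream S_i, so C_i ⊕ C'_i = P_i ⊕ P'_i and thus P'_i = P_i ⊕ C_i ⊕ C'_i.
P'1: 0xE1 ⊕ 0x36 ⊕ 0xEA = 0x3D.
P'2: 0xBC ⊕ 0x62 ⊕ 0x82 = 0x5C.
P'3: 0xEF ⊕ 0x0A ⊕ 0xC2 = 0x27.
P'4: 0x56 ⊕ 0x86 ⊕ 0x54 = 0x84.

P'1 = 0x3D, P'2 = 0x5C, P'3 = 0x27, P'4 = 0x84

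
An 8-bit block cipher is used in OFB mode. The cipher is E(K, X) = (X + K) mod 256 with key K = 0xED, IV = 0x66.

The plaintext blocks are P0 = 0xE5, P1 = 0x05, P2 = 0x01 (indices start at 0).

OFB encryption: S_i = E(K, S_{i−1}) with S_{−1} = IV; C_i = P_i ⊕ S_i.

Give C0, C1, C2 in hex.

C0: S = E(K, 0x66) = 0x53; 0xE5 ⊕ 0x53 = 0xB6.
C1: S = E(K, 0x53) = 0x40; 0x05 ⊕ 0x40 = 0x45.
C2: S = E(K, 0x40) = 0x2D; 0x01 ⊕ 0x2D = 0x2C.

C0 = 0xB6, C1 = 0x45, C2 = 0x2C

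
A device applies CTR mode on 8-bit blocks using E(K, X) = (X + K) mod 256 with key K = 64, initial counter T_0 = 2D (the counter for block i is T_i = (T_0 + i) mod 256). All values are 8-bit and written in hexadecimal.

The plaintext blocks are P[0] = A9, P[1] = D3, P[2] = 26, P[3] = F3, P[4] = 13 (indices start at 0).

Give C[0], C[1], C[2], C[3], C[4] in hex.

C[0] = 38, C[1] = 41, C[2] = B5, C[3] = 67, C[4] = 86

CTR encryption: S_i = E(K, T_i) where T_i is the counter for block i; C_i = P_i ⊕ S_i.
C[0]: T = 2D, S = E(K, T) = 91; A9 ⊕ 91 = 38.
C[1]: T = 2E, S = E(K, T) = 92; D3 ⊕ 92 = 41.
C[2]: T = 2F, S = E(K, T) = 93; 26 ⊕ 93 = B5.
C[3]: T = 30, S = E(K, T) = 94; F3 ⊕ 94 = 67.
C[4]: T = 31, S = E(K, T) = 95; 13 ⊕ 95 = 86.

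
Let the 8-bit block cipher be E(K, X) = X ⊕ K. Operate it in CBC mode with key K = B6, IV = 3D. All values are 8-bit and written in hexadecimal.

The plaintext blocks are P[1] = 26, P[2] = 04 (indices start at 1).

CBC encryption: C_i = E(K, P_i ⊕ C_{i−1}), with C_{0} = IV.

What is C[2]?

C[2] = 1F

C[1]: P[1] ⊕ 3D = 1B; E(K, 1B) = AD.
C[2]: P[2] ⊕ AD = A9; E(K, A9) = 1F.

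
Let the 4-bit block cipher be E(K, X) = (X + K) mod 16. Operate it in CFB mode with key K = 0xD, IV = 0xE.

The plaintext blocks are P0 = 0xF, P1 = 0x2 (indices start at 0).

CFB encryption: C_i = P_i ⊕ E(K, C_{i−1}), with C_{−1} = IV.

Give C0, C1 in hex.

C0: E(K, 0xE) = 0xB; 0xF ⊕ 0xB = 0x4.
C1: E(K, 0x4) = 0x1; 0x2 ⊕ 0x1 = 0x3.

C0 = 0x4, C1 = 0x3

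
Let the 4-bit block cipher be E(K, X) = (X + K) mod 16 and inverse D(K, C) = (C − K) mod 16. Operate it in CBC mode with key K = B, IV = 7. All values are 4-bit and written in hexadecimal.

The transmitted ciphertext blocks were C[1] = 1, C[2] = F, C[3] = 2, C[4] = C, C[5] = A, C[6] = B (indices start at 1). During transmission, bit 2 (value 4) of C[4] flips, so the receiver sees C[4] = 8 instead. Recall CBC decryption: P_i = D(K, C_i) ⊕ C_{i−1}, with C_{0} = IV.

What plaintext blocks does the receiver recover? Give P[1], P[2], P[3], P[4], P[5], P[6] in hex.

P[1] = 1, P[2] = 5, P[3] = 8, P[4] = F, P[5] = 7, P[6] = A

Only C[4] changed, to 8. In CBC, a change in C_i garbles P_i and flips the same bit in P_{i+1}. Decrypting the received ciphertext:
P[1]: D(K, 1) = 6; 6 ⊕ 7 = 1.
P[2]: D(K, F) = 4; 4 ⊕ 1 = 5.
P[3]: D(K, 2) = 7; 7 ⊕ F = 8.
P[4]: D(K, 8) = D; D ⊕ 2 = F.
P[5]: D(K, A) = F; F ⊕ 8 = 7.
P[6]: D(K, B) = 0; 0 ⊕ A = A.
Blocks that differ from the original plaintext: P[4], P[5].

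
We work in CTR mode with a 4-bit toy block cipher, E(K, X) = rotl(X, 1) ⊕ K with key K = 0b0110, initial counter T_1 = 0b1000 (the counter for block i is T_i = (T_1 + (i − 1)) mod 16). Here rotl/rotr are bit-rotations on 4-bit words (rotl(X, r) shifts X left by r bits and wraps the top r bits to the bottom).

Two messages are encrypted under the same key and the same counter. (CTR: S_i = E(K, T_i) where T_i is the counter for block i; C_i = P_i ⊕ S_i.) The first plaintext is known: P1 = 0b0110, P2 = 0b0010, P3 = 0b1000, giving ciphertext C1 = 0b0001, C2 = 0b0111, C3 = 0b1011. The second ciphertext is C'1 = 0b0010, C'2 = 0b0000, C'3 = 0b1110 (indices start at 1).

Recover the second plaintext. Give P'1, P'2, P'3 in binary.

In CTR with a reused counter, both messages share the same keystream S_i, so C_i ⊕ C'_i = P_i ⊕ P'_i and thus P'_i = P_i ⊕ C_i ⊕ C'_i.
P'1: 0b0110 ⊕ 0b0001 ⊕ 0b0010 = 0b0101.
P'2: 0b0010 ⊕ 0b0111 ⊕ 0b0000 = 0b0101.
P'3: 0b1000 ⊕ 0b1011 ⊕ 0b1110 = 0b1101.

P'1 = 0b0101, P'2 = 0b0101, P'3 = 0b1101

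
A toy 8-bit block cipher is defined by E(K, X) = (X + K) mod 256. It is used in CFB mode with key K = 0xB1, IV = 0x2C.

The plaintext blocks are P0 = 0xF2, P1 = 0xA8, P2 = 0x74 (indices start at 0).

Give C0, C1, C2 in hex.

CFB encryption: C_i = P_i ⊕ E(K, C_{i−1}), with C_{−1} = IV.
C0: E(K, 0x2C) = 0xDD; 0xF2 ⊕ 0xDD = 0x2F.
C1: E(K, 0x2F) = 0xE0; 0xA8 ⊕ 0xE0 = 0x48.
C2: E(K, 0x48) = 0xF9; 0x74 ⊕ 0xF9 = 0x8D.

C0 = 0x2F, C1 = 0x48, C2 = 0x8D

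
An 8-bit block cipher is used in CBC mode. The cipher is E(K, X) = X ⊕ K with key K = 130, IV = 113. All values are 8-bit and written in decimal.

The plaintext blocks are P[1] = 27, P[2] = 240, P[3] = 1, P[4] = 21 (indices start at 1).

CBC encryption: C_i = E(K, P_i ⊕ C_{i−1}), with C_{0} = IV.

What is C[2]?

C[2] = 154

C[1]: P[1] ⊕ 113 = 106; E(K, 106) = 232.
C[2]: P[2] ⊕ 232 = 24; E(K, 24) = 154.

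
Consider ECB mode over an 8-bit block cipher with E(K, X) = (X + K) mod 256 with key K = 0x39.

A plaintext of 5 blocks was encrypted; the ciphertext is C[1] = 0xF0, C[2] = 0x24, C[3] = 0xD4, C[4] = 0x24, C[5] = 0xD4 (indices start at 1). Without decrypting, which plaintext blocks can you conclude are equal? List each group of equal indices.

P[2] = P[4]; P[3] = P[5]

ECB encrypts each block independently with the same key, so equal ciphertext blocks imply equal plaintext blocks.
C[2] = C[4] = 0x24, so P[2] = P[4].
C[3] = C[5] = 0xD4, so P[3] = P[5].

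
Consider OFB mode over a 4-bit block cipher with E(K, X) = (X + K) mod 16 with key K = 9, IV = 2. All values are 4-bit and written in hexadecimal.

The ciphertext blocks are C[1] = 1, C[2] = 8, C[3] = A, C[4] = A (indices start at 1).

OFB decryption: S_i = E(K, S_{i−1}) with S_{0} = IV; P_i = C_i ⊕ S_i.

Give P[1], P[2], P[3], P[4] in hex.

P[1] = A, P[2] = C, P[3] = 7, P[4] = C

P[1]: S = E(K, 2) = B; 1 ⊕ B = A.
P[2]: S = E(K, B) = 4; 8 ⊕ 4 = C.
P[3]: S = E(K, 4) = D; A ⊕ D = 7.
P[4]: S = E(K, D) = 6; A ⊕ 6 = C.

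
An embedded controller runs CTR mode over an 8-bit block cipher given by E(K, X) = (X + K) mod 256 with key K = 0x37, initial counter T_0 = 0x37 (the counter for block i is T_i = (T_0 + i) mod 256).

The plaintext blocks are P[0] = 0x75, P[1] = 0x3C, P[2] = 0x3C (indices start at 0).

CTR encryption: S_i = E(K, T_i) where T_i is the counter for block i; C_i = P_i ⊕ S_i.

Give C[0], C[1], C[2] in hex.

C[0]: T = 0x37, S = E(K, T) = 0x6E; 0x75 ⊕ 0x6E = 0x1B.
C[1]: T = 0x38, S = E(K, T) = 0x6F; 0x3C ⊕ 0x6F = 0x53.
C[2]: T = 0x39, S = E(K, T) = 0x70; 0x3C ⊕ 0x70 = 0x4C.

C[0] = 0x1B, C[1] = 0x53, C[2] = 0x4C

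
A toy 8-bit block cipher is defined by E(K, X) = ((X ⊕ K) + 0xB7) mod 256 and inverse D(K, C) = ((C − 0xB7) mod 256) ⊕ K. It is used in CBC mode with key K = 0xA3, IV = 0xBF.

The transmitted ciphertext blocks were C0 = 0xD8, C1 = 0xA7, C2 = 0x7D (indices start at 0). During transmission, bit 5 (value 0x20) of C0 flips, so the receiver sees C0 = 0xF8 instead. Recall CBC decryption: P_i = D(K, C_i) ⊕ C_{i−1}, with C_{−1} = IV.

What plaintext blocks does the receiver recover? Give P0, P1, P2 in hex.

Only C0 changed, to 0xF8. In CBC, a change in C_i garbles P_i and flips the same bit in P_{i+1}. Decrypting the received ciphertext:
P0: D(K, 0xF8) = 0xE2; 0xE2 ⊕ 0xBF = 0x5D.
P1: D(K, 0xA7) = 0x53; 0x53 ⊕ 0xF8 = 0xAB.
P2: D(K, 0x7D) = 0x65; 0x65 ⊕ 0xA7 = 0xC2.
Blocks that differ from the original plaintext: P0, P1.

P0 = 0x5D, P1 = 0xAB, P2 = 0xC2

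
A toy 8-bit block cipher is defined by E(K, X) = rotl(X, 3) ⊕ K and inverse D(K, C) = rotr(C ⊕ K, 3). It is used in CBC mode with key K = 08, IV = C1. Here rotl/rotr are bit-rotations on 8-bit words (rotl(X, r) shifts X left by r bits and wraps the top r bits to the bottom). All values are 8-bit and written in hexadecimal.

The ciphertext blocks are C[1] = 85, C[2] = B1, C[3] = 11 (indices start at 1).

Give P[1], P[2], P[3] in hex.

P[1] = 70, P[2] = B2, P[3] = 92

CBC decryption: P_i = D(K, C_i) ⊕ C_{i−1}, with C_{0} = IV.
P[1]: D(K, 85) = B1; B1 ⊕ C1 = 70.
P[2]: D(K, B1) = 37; 37 ⊕ 85 = B2.
P[3]: D(K, 11) = 23; 23 ⊕ B1 = 92.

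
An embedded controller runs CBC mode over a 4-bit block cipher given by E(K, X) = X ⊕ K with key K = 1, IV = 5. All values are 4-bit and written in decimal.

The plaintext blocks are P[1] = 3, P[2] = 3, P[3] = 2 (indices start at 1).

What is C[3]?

CBC encryption: C_i = E(K, P_i ⊕ C_{i−1}), with C_{0} = IV.
C[1]: P[1] ⊕ 5 = 6; E(K, 6) = 7.
C[2]: P[2] ⊕ 7 = 4; E(K, 4) = 5.
C[3]: P[3] ⊕ 5 = 7; E(K, 7) = 6.

C[3] = 6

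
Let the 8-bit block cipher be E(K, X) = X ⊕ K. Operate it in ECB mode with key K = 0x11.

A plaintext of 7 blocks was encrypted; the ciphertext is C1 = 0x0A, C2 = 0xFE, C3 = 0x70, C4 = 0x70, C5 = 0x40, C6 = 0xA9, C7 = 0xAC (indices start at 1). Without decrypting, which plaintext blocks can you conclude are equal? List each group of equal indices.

ECB encrypts each block independently with the same key, so equal ciphertext blocks imply equal plaintext blocks.
C3 = C4 = 0x70, so P3 = P4.

P3 = P4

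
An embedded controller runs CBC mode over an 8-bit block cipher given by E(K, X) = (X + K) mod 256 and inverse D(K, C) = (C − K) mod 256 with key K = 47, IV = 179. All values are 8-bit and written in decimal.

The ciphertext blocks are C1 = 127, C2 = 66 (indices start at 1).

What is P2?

CBC decryption: P_i = D(K, C_i) ⊕ C_{i−1}, with C_{0} = IV.
P2: D(K, 66) = 19; 19 ⊕ 127 = 108.

P2 = 108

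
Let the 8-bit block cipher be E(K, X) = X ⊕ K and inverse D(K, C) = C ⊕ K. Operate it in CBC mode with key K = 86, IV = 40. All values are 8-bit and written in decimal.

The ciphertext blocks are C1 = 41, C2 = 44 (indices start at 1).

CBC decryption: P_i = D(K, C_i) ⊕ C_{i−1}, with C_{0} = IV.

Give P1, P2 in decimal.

P1: D(K, 41) = 127; 127 ⊕ 40 = 87.
P2: D(K, 44) = 122; 122 ⊕ 41 = 83.

P1 = 87, P2 = 83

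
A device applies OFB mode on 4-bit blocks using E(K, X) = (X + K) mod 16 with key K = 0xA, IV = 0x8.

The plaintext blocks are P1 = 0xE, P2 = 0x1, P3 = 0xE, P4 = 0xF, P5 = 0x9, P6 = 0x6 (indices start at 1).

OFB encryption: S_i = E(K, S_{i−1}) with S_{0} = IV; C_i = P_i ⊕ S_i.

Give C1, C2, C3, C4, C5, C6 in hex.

C1: S = E(K, 0x8) = 0x2; 0xE ⊕ 0x2 = 0xC.
C2: S = E(K, 0x2) = 0xC; 0x1 ⊕ 0xC = 0xD.
C3: S = E(K, 0xC) = 0x6; 0xE ⊕ 0x6 = 0x8.
C4: S = E(K, 0x6) = 0x0; 0xF ⊕ 0x0 = 0xF.
C5: S = E(K, 0x0) = 0xA; 0x9 ⊕ 0xA = 0x3.
C6: S = E(K, 0xA) = 0x4; 0x6 ⊕ 0x4 = 0x2.

C1 = 0xC, C2 = 0xD, C3 = 0x8, C4 = 0xF, C5 = 0x3, C6 = 0x2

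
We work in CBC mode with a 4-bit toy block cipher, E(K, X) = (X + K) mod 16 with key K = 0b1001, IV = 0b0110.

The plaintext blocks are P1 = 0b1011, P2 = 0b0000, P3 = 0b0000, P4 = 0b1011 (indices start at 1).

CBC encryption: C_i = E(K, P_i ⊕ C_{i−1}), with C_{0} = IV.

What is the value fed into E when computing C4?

0b0011

C1: P1 ⊕ 0b0110 = 0b1101; E(K, 0b1101) = 0b0110.
C2: P2 ⊕ 0b0110 = 0b0110; E(K, 0b0110) = 0b1111.
C3: P3 ⊕ 0b1111 = 0b1111; E(K, 0b1111) = 0b1000.
C4: P4 ⊕ 0b1000 = 0b0011; E(K, 0b0011) = 0b1100.
So the input to E for block 4 is 0b0011.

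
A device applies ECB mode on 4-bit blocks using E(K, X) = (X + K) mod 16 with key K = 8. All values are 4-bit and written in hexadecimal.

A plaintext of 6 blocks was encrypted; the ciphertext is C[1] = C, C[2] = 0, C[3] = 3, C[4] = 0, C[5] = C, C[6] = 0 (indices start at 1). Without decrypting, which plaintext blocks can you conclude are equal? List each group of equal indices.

ECB encrypts each block independently with the same key, so equal ciphertext blocks imply equal plaintext blocks.
C[1] = C[5] = C, so P[1] = P[5].
C[2] = C[4] = C[6] = 0, so P[2] = P[4] = P[6].

P[1] = P[5]; P[2] = P[4] = P[6]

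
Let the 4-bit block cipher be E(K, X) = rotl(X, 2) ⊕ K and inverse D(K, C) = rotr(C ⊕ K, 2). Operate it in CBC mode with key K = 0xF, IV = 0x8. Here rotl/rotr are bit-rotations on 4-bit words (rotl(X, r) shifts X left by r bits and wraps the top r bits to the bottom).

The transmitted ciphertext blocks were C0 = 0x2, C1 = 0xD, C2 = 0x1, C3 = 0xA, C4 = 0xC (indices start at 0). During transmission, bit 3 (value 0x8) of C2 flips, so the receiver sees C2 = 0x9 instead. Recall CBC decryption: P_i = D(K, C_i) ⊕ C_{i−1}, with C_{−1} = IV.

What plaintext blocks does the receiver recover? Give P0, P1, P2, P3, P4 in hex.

P0 = 0xF, P1 = 0xA, P2 = 0x4, P3 = 0xC, P4 = 0x6

Only C2 changed, to 0x9. In CBC, a change in C_i garbles P_i and flips the same bit in P_{i+1}. Decrypting the received ciphertext:
P0: D(K, 0x2) = 0x7; 0x7 ⊕ 0x8 = 0xF.
P1: D(K, 0xD) = 0x8; 0x8 ⊕ 0x2 = 0xA.
P2: D(K, 0x9) = 0x9; 0x9 ⊕ 0xD = 0x4.
P3: D(K, 0xA) = 0x5; 0x5 ⊕ 0x9 = 0xC.
P4: D(K, 0xC) = 0xC; 0xC ⊕ 0xA = 0x6.
Blocks that differ from the original plaintext: P2, P3.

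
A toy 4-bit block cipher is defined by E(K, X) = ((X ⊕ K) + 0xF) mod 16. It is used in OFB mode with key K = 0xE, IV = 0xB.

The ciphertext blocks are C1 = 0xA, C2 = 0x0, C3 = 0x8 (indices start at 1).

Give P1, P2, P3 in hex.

P1 = 0xE, P2 = 0x9, P3 = 0xE

OFB decryption: S_i = E(K, S_{i−1}) with S_{0} = IV; P_i = C_i ⊕ S_i.
P1: S = E(K, 0xB) = 0x4; 0xA ⊕ 0x4 = 0xE.
P2: S = E(K, 0x4) = 0x9; 0x0 ⊕ 0x9 = 0x9.
P3: S = E(K, 0x9) = 0x6; 0x8 ⊕ 0x6 = 0xE.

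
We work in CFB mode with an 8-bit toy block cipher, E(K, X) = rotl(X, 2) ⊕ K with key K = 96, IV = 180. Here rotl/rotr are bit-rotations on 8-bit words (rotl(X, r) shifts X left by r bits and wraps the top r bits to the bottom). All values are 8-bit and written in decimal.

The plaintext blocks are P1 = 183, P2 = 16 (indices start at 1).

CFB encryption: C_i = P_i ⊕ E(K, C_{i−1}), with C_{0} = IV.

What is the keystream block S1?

C1: E(K, 180) = 178; 183 ⊕ 178 = 5.
So S1 = 178.

178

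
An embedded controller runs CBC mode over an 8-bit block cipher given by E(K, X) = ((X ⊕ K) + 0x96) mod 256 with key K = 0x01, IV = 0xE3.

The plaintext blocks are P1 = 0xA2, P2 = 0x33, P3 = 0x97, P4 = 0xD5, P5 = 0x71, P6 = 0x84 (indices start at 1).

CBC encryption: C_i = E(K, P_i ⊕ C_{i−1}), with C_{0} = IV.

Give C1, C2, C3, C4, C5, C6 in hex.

C1: P1 ⊕ 0xE3 = 0x41; E(K, 0x41) = 0xD6.
C2: P2 ⊕ 0xD6 = 0xE5; E(K, 0xE5) = 0x7A.
C3: P3 ⊕ 0x7A = 0xED; E(K, 0xED) = 0x82.
C4: P4 ⊕ 0x82 = 0x57; E(K, 0x57) = 0xEC.
C5: P5 ⊕ 0xEC = 0x9D; E(K, 0x9D) = 0x32.
C6: P6 ⊕ 0x32 = 0xB6; E(K, 0xB6) = 0x4D.

C1 = 0xD6, C2 = 0x7A, C3 = 0x82, C4 = 0xEC, C5 = 0x32, C6 = 0x4D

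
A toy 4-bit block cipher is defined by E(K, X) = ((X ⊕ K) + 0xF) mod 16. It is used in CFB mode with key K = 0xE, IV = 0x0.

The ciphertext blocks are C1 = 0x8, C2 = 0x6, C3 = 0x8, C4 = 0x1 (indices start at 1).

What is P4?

CFB decryption: P_i = C_i ⊕ E(K, C_{i−1}), with C_{0} = IV.
P4: E(K, 0x8) = 0x5; 0x1 ⊕ 0x5 = 0x4.

P4 = 0x4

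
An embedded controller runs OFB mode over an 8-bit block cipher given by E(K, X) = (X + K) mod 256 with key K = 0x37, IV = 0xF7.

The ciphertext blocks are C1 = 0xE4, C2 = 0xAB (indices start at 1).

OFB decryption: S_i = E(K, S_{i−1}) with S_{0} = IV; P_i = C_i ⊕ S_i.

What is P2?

P1: S = E(K, 0xF7) = 0x2E; 0xE4 ⊕ 0x2E = 0xCA.
P2: S = E(K, 0x2E) = 0x65; 0xAB ⊕ 0x65 = 0xCE.

P2 = 0xCE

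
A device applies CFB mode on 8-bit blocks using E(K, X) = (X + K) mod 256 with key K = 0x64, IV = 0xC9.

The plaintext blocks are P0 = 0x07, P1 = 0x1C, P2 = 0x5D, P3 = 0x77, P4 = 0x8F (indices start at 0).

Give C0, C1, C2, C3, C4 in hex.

C0 = 0x2A, C1 = 0x92, C2 = 0xAB, C3 = 0x78, C4 = 0x53

CFB encryption: C_i = P_i ⊕ E(K, C_{i−1}), with C_{−1} = IV.
C0: E(K, 0xC9) = 0x2D; 0x07 ⊕ 0x2D = 0x2A.
C1: E(K, 0x2A) = 0x8E; 0x1C ⊕ 0x8E = 0x92.
C2: E(K, 0x92) = 0xF6; 0x5D ⊕ 0xF6 = 0xAB.
C3: E(K, 0xAB) = 0x0F; 0x77 ⊕ 0x0F = 0x78.
C4: E(K, 0x78) = 0xDC; 0x8F ⊕ 0xDC = 0x53.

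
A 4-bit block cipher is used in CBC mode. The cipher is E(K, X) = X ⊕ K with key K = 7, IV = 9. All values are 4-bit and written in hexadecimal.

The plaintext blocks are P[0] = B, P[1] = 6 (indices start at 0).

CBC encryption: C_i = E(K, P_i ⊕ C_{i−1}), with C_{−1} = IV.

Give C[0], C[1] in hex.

C[0]: P[0] ⊕ 9 = 2; E(K, 2) = 5.
C[1]: P[1] ⊕ 5 = 3; E(K, 3) = 4.

C[0] = 5, C[1] = 4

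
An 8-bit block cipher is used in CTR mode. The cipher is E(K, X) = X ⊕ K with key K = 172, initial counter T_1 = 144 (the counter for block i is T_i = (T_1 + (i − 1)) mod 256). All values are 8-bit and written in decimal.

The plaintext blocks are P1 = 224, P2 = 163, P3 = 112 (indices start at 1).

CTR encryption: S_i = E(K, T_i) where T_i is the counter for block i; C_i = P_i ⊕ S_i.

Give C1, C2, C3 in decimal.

C1: T = 144, S = E(K, T) = 60; 224 ⊕ 60 = 220.
C2: T = 145, S = E(K, T) = 61; 163 ⊕ 61 = 158.
C3: T = 146, S = E(K, T) = 62; 112 ⊕ 62 = 78.

C1 = 220, C2 = 158, C3 = 78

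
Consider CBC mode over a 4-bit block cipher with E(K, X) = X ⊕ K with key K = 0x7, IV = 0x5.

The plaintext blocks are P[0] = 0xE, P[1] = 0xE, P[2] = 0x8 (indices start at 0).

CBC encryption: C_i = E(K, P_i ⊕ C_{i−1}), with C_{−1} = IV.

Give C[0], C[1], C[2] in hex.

C[0] = 0xC, C[1] = 0x5, C[2] = 0xA

C[0]: P[0] ⊕ 0x5 = 0xB; E(K, 0xB) = 0xC.
C[1]: P[1] ⊕ 0xC = 0x2; E(K, 0x2) = 0x5.
C[2]: P[2] ⊕ 0x5 = 0xD; E(K, 0xD) = 0xA.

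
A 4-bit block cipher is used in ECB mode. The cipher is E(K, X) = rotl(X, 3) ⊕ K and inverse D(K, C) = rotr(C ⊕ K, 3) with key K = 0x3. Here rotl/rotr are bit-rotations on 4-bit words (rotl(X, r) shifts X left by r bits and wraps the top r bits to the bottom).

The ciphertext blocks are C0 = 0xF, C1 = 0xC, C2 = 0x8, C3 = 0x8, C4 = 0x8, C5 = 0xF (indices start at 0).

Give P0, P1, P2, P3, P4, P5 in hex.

P0 = 0x9, P1 = 0xF, P2 = 0x7, P3 = 0x7, P4 = 0x7, P5 = 0x9

ECB decryption: P_i = D(K, C_i).
P0: D(K, 0xF) = 0x9.
P1: D(K, 0xC) = 0xF.
P2: D(K, 0x8) = 0x7.
P3: D(K, 0x8) = 0x7.
P4: D(K, 0x8) = 0x7.
P5: D(K, 0xF) = 0x9.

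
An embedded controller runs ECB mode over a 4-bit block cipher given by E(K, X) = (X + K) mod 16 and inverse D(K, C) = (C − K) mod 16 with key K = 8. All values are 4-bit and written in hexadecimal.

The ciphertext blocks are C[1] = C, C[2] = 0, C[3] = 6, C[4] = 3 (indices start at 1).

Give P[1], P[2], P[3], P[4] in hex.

P[1] = 4, P[2] = 8, P[3] = E, P[4] = B

ECB decryption: P_i = D(K, C_i).
P[1]: D(K, C) = 4.
P[2]: D(K, 0) = 8.
P[3]: D(K, 6) = E.
P[4]: D(K, 3) = B.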